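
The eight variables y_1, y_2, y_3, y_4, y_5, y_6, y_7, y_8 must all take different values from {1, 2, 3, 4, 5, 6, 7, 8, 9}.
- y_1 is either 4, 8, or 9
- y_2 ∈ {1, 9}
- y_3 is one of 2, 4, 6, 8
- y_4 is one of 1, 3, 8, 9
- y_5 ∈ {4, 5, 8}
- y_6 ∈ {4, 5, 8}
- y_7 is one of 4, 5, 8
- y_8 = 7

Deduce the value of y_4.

y_8 must be 7 (only option left).
y_5, y_6, y_7 between them cover only {4, 5, 8} — a naked triple. Remove those values from y_1, y_3, y_4.
That leaves y_1 = 9. Eliminate 9 elsewhere: y_2, y_4.
y_2 has just one choice, so y_2 = 1. Eliminate 1 elsewhere: y_4.
So y_4 = 3.

3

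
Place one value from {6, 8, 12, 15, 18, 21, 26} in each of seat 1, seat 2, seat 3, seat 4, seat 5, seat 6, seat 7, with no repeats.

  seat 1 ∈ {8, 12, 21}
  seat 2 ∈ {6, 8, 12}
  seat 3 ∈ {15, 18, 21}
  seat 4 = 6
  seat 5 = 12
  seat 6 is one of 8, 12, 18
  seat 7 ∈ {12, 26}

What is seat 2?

8

seat 4's domain is down to {6}, so seat 4 = 6. So seat 2 can't be 6.
seat 5 has just one choice, so seat 5 = 12. So seat 1, seat 2, seat 6, seat 7 can't be 12.
So seat 2 = 8.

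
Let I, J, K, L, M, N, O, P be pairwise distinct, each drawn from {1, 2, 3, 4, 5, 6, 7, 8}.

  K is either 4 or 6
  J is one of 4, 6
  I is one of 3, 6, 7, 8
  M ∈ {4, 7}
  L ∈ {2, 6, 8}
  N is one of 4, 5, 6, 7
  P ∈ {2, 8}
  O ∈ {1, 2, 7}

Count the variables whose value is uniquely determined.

The 8 variables draw from only 8 values {1, 2, 3, 4, 5, 6, 7, 8}, so each is used; only O can be 1, hence O = 1.
Among the 7 still-open variables, 3 fits only I (and all 7 values in {2, 3, 4, 5, 6, 7, 8} must be used), so I = 3.
The 6 still-open variables draw from only 6 values {2, 4, 5, 6, 7, 8}, so each is used; only N can be 5, hence N = 5.
Among the 5 still-open variables, 7 fits only M (and all 5 values in {2, 4, 6, 7, 8} must be used), so M = 7.
J and K share exactly the 2 values {4, 6}; by pigeonhole those values go to them, so strike 4, 6 from L.
Determined: I=3, M=7, N=5, O=1. The other variables each still have more than one consistent value. That makes 4.

4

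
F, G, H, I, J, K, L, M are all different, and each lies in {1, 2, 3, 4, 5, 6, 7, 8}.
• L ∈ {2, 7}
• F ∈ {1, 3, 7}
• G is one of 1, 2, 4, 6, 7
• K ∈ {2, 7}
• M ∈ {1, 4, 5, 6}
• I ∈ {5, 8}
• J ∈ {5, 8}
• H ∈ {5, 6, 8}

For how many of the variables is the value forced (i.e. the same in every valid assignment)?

2

The 8 variables together cover exactly {1, 2, 3, 4, 5, 6, 7, 8} — 8 values for 8 variables — and 3 appears only in F's list, so F = 3.
I and J share exactly the 2 values {5, 8}; by pigeonhole those values go to them, so strike 5, 8 from H, M.
H's domain is down to {6}, so H = 6. Remove 6 from G, M.
K and L share exactly the 2 values {2, 7}; by pigeonhole those values go to them, so strike 2, 7 from G.
Determined: F=3, H=6. The other variables each still have more than one consistent value. That makes 2.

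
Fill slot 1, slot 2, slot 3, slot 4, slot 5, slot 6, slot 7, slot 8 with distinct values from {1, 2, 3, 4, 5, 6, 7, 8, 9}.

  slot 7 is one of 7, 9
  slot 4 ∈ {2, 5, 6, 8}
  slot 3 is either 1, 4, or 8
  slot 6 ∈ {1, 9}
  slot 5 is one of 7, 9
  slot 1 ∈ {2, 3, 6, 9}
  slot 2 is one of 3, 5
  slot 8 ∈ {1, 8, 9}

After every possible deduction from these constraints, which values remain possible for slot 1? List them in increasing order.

The 2 variables slot 5 and slot 7 are confined to {7, 9}, which locks those values in; drop them from slot 1, slot 6, slot 8.
That leaves slot 6 = 1. Eliminate 1 elsewhere: slot 3, slot 8.
That leaves slot 8 = 8. Remove 8 from slot 3, slot 4.
That leaves slot 3 = 4.
No further eliminations apply; slot 1 can still be any of 2, 3, 6.

2, 3, 6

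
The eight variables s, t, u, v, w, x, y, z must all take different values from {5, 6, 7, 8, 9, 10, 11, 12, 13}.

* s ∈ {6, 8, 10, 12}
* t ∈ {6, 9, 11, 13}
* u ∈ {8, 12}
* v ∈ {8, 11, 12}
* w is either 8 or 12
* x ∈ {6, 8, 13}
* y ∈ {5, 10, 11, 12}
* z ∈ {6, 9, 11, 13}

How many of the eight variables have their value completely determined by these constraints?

Among the 8 variables, 5 fits only y (and all 8 values in {5, 6, 8, 9, 10, 11, 12, 13} must be used), so y = 5.
The 7 still-open variables together cover exactly {6, 8, 9, 10, 11, 12, 13} — 7 values for 7 variables — and 10 appears only in s's list, so s = 10.
u and w between them cover only {8, 12} — a naked pair. Remove those values from v, x.
v's domain is down to {11}, so v = 11. Remove 11 from t, z.
Determined: s=10, v=11, y=5. The other variables each still have more than one consistent value. That makes 3.

3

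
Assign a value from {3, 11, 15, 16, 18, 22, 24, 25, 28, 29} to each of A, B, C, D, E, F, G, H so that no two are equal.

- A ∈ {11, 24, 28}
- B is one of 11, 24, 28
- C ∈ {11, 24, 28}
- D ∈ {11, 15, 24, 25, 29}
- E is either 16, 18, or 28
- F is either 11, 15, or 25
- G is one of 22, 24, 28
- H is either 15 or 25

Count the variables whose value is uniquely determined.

2

A, B, C between them cover only {11, 24, 28} — a naked triple. Remove those values from D, E, F, G.
G's domain is down to {22}, so G = 22.
The 2 variables F and H are confined to {15, 25}, which locks those values in; drop them from D.
That leaves D = 29.
Determined: D=29, G=22. The other variables each still have more than one consistent value. That makes 2.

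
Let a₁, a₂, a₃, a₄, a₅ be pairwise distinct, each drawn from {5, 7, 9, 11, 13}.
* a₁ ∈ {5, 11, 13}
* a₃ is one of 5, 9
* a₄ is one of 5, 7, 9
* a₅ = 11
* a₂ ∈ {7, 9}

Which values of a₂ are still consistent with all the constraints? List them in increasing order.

7, 9

a₅'s domain is down to {11}, so a₅ = 11. So a₁ can't be 11.
The 4 still-open variables together cover exactly {5, 7, 9, 13} — 4 values for 4 variables — and 13 appears only in a₁'s list, so a₁ = 13.
No further eliminations apply; a₂ can still be any of 7, 9.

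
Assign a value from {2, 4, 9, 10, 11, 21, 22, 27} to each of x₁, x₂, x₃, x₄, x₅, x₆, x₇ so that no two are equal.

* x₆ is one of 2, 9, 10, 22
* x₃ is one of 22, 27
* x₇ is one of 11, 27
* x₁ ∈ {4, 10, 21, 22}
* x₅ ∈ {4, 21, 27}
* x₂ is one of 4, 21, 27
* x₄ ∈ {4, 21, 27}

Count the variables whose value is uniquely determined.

3

The 3 variables x₂, x₄, x₅ are confined to {4, 21, 27}, which locks those values in; drop them from x₁, x₃, x₇.
That leaves x₃ = 22. Strike 22 from x₁, x₆.
x₇'s domain is down to {11}, so x₇ = 11.
That leaves x₁ = 10. Eliminate 10 elsewhere: x₆.
Determined: x₁=10, x₃=22, x₇=11. The other variables each still have more than one consistent value. That makes 3.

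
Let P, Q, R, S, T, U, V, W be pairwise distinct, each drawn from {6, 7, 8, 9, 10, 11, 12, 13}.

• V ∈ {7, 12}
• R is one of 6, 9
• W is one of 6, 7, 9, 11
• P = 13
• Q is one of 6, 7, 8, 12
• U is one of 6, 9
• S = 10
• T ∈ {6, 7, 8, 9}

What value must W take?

P's domain is down to {13}, so P = 13.
S has just one choice, so S = 10.
The 6 still-open variables together cover exactly {6, 7, 8, 9, 11, 12} — 6 values for 6 variables — and 11 appears only in W's list, so W = 11.

11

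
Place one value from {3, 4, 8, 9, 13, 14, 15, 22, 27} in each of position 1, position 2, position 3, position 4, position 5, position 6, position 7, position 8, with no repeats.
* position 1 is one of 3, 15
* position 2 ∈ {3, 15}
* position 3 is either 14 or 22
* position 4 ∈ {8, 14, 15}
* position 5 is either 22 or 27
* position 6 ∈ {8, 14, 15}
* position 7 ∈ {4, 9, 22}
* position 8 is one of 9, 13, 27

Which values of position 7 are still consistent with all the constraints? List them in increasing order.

position 1 and position 2 between them cover only {3, 15} — a naked pair. Remove those values from position 4, position 6.
position 4 and position 6 between them cover only {8, 14} — a naked pair. Remove those values from position 3.
position 3's domain is down to {22}, so position 3 = 22. Eliminate 22 elsewhere: position 5, position 7.
That leaves position 5 = 27. Strike 27 from position 8.
No further eliminations apply; position 7 can still be any of 4, 9.

4, 9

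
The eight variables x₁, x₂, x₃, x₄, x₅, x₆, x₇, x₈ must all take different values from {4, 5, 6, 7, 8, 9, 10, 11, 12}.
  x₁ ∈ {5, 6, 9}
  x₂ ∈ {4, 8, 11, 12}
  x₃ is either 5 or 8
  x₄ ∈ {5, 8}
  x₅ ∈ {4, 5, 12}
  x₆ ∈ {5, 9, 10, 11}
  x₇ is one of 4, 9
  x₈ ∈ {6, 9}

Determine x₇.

The 8 variables together cover exactly {4, 5, 6, 8, 9, 10, 11, 12} — 8 values for 8 variables — and 10 appears only in x₆'s list, so x₆ = 10.
Among the 7 still-open variables, 11 fits only x₂ (and all 7 values in {4, 5, 6, 8, 9, 11, 12} must be used), so x₂ = 11.
The 6 still-open variables draw from only 6 values {4, 5, 6, 8, 9, 12}, so each is used; only x₅ can be 12, hence x₅ = 12.
Among the 5 still-open variables, 4 fits only x₇ (and all 5 values in {4, 5, 6, 8, 9} must be used), so x₇ = 4.

4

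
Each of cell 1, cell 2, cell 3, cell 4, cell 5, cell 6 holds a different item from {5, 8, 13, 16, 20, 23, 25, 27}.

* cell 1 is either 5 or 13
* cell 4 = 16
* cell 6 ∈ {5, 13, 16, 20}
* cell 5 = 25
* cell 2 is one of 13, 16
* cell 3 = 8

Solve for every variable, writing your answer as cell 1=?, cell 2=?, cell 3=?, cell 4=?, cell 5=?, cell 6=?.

cell 3's domain is down to {8}, so cell 3 = 8.
cell 4 has just one choice, so cell 4 = 16. Strike 16 from cell 2, cell 6.
cell 5's domain is down to {25}, so cell 5 = 25.
cell 2's domain is down to {13}, so cell 2 = 13. Eliminate 13 elsewhere: cell 1, cell 6.
cell 1's domain is down to {5}, so cell 1 = 5. Eliminate 5 elsewhere: cell 6.
That leaves cell 6 = 20.

cell 1=5, cell 2=13, cell 3=8, cell 4=16, cell 5=25, cell 6=20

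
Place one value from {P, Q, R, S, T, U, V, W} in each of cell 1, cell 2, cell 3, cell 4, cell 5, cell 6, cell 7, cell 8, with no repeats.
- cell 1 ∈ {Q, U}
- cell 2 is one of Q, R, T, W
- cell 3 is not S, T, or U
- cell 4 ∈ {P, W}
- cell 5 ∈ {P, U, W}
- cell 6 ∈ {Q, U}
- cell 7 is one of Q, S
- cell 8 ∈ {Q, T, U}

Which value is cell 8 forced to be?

T

The 8 variables together cover exactly {P, Q, R, S, T, U, V, W} — 8 values for 8 variables — and S appears only in cell 7's list, so cell 7 = S.
Among the 7 still-open variables, V fits only cell 3 (and all 7 values in {P, Q, R, T, U, V, W} must be used), so cell 3 = V.
Among the 6 still-open variables, R fits only cell 2 (and all 6 values in {P, Q, R, T, U, W} must be used), so cell 2 = R.
The 5 still-open variables together cover exactly {P, Q, T, U, W} — 5 values for 5 variables — and T appears only in cell 8's list, so cell 8 = T.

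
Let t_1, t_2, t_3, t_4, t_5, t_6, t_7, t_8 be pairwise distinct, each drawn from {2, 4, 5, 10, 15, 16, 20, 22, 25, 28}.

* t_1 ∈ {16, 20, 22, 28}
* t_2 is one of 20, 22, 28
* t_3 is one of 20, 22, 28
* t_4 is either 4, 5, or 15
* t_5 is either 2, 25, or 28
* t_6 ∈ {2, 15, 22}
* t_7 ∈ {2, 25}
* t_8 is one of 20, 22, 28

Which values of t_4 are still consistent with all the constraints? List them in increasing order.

4, 5

t_2, t_3, t_8 between them cover only {20, 22, 28} — a naked triple. Remove those values from t_1, t_5, t_6.
t_1's domain is down to {16}, so t_1 = 16.
The 2 variables t_5 and t_7 are confined to {2, 25}, which locks those values in; drop them from t_6.
t_6's domain is down to {15}, so t_6 = 15. Strike 15 from t_4.
No further eliminations apply; t_4 can still be any of 4, 5.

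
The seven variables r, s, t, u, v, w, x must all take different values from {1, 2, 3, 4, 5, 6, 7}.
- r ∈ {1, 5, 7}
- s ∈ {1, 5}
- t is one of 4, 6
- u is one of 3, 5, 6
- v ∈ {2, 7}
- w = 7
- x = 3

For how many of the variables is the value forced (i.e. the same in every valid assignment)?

5

w must be 7 (only option left). Eliminate 7 elsewhere: r, v.
x has just one choice, so x = 3. Remove 3 from u.
v has just one choice, so v = 2.
Among the 4 still-open variables, 4 fits only t (and all 4 values in {1, 4, 5, 6} must be used), so t = 4.
The 3 still-open variables draw from only 3 values {1, 5, 6}, so each is used; only u can be 6, hence u = 6.
Determined: t=4, u=6, v=2, w=7, x=3. The other variables each still have more than one consistent value. That makes 5.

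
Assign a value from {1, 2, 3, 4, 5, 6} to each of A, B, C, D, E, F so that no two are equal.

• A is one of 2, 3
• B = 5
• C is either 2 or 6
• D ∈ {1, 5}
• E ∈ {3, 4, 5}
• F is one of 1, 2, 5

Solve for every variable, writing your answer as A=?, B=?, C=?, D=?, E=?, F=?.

B's domain is down to {5}, so B = 5. Remove 5 from D, E, F.
D's domain is down to {1}, so D = 1. Eliminate 1 elsewhere: F.
That leaves F = 2. Strike 2 from A, C.
A's domain is down to {3}, so A = 3. Eliminate 3 elsewhere: E.
C's domain is down to {6}, so C = 6.
E has just one choice, so E = 4.

A=3, B=5, C=6, D=1, E=4, F=2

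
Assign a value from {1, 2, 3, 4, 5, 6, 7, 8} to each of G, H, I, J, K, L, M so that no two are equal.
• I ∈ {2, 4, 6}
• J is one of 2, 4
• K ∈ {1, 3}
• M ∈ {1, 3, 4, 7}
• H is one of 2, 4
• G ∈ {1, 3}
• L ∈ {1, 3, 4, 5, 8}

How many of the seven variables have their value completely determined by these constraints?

The 2 variables G and K are confined to {1, 3}, which locks those values in; drop them from L, M.
The 2 variables H and J are confined to {2, 4}, which locks those values in; drop them from I, L, M.
That leaves I = 6.
M's domain is down to {7}, so M = 7.
Determined: I=6, M=7. The other variables each still have more than one consistent value. That makes 2.

2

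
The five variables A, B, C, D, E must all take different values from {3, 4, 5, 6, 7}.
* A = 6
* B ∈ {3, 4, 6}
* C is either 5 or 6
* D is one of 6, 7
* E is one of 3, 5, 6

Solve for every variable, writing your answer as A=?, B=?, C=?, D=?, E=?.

A=6, B=4, C=5, D=7, E=3

A must be 6 (only option left). Eliminate 6 elsewhere: B, C, D, E.
That leaves C = 5. So E can't be 5.
D's domain is down to {7}, so D = 7.
E's domain is down to {3}, so E = 3. Eliminate 3 elsewhere: B.
B has just one choice, so B = 4.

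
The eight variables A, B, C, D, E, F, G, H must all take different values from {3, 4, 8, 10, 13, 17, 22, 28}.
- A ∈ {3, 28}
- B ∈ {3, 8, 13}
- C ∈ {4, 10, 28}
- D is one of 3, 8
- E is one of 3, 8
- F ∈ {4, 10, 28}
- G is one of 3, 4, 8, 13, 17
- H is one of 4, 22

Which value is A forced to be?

The 8 variables draw from only 8 values {3, 4, 8, 10, 13, 17, 22, 28}, so each is used; only G can be 17, hence G = 17.
The 7 still-open variables together cover exactly {3, 4, 8, 10, 13, 22, 28} — 7 values for 7 variables — and 13 appears only in B's list, so B = 13.
Among the 6 still-open variables, 22 fits only H (and all 6 values in {3, 4, 8, 10, 22, 28} must be used), so H = 22.
D and E share exactly the 2 values {3, 8}; by pigeonhole those values go to them, so strike 3, 8 from A.
So A = 28.

28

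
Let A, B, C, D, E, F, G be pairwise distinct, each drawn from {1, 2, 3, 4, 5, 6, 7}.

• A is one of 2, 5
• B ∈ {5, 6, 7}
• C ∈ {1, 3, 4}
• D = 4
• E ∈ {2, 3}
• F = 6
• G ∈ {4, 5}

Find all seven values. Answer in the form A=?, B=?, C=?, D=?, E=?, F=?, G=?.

A=2, B=7, C=1, D=4, E=3, F=6, G=5

D's domain is down to {4}, so D = 4. So C, G can't be 4.
F has just one choice, so F = 6. So B can't be 6.
G has just one choice, so G = 5. Strike 5 from A, B.
That leaves A = 2. Strike 2 from E.
B has just one choice, so B = 7.
E has just one choice, so E = 3. Strike 3 from C.
C's domain is down to {1}, so C = 1.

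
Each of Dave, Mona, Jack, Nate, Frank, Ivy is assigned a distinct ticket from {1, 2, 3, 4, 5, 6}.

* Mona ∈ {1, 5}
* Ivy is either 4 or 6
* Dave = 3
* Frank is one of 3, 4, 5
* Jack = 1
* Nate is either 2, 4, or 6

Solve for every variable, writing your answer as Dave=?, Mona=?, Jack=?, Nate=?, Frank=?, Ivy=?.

Dave=3, Mona=5, Jack=1, Nate=2, Frank=4, Ivy=6

Dave must be 3 (only option left). Strike 3 from Frank.
Jack has just one choice, so Jack = 1. Remove 1 from Mona.
Mona's domain is down to {5}, so Mona = 5. Strike 5 from Frank.
Frank must be 4 (only option left). So Nate, Ivy can't be 4.
Ivy has just one choice, so Ivy = 6. Strike 6 from Nate.
Nate's domain is down to {2}, so Nate = 2.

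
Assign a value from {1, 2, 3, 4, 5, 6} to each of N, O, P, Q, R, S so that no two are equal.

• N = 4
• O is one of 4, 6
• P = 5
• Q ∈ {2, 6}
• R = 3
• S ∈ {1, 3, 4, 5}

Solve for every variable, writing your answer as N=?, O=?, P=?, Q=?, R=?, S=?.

N must be 4 (only option left). Strike 4 from O, S.
O has just one choice, so O = 6. Eliminate 6 elsewhere: Q.
P's domain is down to {5}, so P = 5. Eliminate 5 elsewhere: S.
Q must be 2 (only option left).
R must be 3 (only option left). Eliminate 3 elsewhere: S.
S's domain is down to {1}, so S = 1.

N=4, O=6, P=5, Q=2, R=3, S=1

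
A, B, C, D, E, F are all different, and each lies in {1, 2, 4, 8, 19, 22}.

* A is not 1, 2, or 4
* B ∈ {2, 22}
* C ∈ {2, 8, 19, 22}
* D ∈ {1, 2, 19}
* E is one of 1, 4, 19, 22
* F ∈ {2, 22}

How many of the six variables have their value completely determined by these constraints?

2

The 6 variables together cover exactly {1, 2, 4, 8, 19, 22} — 6 values for 6 variables — and 4 appears only in E's list, so E = 4.
Among the 5 still-open variables, 1 fits only D (and all 5 values in {1, 2, 8, 19, 22} must be used), so D = 1.
B and F share exactly the 2 values {2, 22}; by pigeonhole those values go to them, so strike 2, 22 from A, C.
Determined: D=1, E=4. The other variables each still have more than one consistent value. That makes 2.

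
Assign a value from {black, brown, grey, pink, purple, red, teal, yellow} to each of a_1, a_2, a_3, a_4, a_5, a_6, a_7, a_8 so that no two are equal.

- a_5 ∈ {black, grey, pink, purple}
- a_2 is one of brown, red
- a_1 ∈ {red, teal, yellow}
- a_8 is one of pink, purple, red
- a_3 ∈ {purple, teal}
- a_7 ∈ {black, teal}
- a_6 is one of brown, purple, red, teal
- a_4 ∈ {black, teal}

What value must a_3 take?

The 8 variables draw from only 8 values {black, brown, grey, pink, purple, red, teal, yellow}, so each is used; only a_5 can be grey, hence a_5 = grey.
The 7 still-open variables together cover exactly {black, brown, pink, purple, red, teal, yellow} — 7 values for 7 variables — and pink appears only in a_8's list, so a_8 = pink.
Among the 6 still-open variables, yellow fits only a_1 (and all 6 values in {black, brown, purple, red, teal, yellow} must be used), so a_1 = yellow.
a_4 and a_7 between them cover only {black, teal} — a naked pair. Remove those values from a_3, a_6.
So a_3 = purple.

purple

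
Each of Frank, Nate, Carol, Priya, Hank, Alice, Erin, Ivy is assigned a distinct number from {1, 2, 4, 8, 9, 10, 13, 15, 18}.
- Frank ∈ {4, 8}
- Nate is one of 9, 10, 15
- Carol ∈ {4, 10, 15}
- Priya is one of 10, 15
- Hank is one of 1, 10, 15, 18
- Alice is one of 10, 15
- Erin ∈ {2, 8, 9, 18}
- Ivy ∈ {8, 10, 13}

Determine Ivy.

Priya and Alice share exactly the 2 values {10, 15}; by pigeonhole those values go to them, so strike 10, 15 from Nate, Carol, Hank, Ivy.
Nate has just one choice, so Nate = 9. Eliminate 9 elsewhere: Erin.
That leaves Carol = 4. Eliminate 4 elsewhere: Frank.
Frank must be 8 (only option left). So Erin, Ivy can't be 8.
So Ivy = 13.

13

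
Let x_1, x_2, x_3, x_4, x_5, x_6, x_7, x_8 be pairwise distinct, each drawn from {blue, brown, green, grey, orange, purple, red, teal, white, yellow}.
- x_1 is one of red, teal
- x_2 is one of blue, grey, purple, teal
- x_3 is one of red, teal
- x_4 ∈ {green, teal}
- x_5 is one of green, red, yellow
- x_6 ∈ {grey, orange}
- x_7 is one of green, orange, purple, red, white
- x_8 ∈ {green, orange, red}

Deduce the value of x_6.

The 2 variables x_1 and x_3 are confined to {red, teal}, which locks those values in; drop them from x_2, x_4, x_5, x_7, x_8.
x_4 must be green (only option left). So x_5, x_7, x_8 can't be green.
That leaves x_5 = yellow.
x_8's domain is down to {orange}, so x_8 = orange. Strike orange from x_6, x_7.
So x_6 = grey.

grey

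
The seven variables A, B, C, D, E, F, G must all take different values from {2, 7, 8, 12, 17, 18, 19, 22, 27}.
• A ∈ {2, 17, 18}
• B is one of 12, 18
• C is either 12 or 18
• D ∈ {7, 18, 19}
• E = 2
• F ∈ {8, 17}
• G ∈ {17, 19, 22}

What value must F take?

8

E has just one choice, so E = 2. Eliminate 2 elsewhere: A.
The 2 variables B and C are confined to {12, 18}, which locks those values in; drop them from A, D.
A must be 17 (only option left). So F, G can't be 17.
So F = 8.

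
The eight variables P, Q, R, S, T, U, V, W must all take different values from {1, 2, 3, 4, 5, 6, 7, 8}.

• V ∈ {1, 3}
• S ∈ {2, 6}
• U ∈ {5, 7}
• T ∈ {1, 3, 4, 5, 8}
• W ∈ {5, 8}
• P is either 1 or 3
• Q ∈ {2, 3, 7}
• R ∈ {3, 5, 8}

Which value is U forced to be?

Among the 8 variables, 4 fits only T (and all 8 values in {1, 2, 3, 4, 5, 6, 7, 8} must be used), so T = 4.
Among the 7 still-open variables, 6 fits only S (and all 7 values in {1, 2, 3, 5, 6, 7, 8} must be used), so S = 6.
Among the 6 still-open variables, 2 fits only Q (and all 6 values in {1, 2, 3, 5, 7, 8} must be used), so Q = 2.
Among the 5 still-open variables, 7 fits only U (and all 5 values in {1, 3, 5, 7, 8} must be used), so U = 7.

7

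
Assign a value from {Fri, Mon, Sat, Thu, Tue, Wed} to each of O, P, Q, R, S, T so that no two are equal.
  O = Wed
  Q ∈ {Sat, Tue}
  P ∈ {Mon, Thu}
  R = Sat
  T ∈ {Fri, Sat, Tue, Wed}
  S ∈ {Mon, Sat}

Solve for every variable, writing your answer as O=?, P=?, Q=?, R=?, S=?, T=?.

O must be Wed (only option left). Strike Wed from T.
R's domain is down to {Sat}, so R = Sat. So Q, S, T can't be Sat.
S's domain is down to {Mon}, so S = Mon. Remove Mon from P.
P has just one choice, so P = Thu.
Q must be Tue (only option left). So T can't be Tue.
T must be Fri (only option left).

O=Wed, P=Thu, Q=Tue, R=Sat, S=Mon, T=Fri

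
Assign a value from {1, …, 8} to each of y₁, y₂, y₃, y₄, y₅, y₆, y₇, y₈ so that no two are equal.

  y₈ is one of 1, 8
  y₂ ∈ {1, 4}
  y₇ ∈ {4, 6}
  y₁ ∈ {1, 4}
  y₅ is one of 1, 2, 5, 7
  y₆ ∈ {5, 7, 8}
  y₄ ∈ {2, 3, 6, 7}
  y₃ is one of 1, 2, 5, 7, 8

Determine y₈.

8

The 8 variables draw from only 8 values {1, 2, 3, 4, 5, 6, 7, 8}, so each is used; only y₄ can be 3, hence y₄ = 3.
Among the 7 still-open variables, 6 fits only y₇ (and all 7 values in {1, 2, 4, 5, 6, 7, 8} must be used), so y₇ = 6.
y₁ and y₂ between them cover only {1, 4} — a naked pair. Remove those values from y₃, y₅, y₈.
So y₈ = 8.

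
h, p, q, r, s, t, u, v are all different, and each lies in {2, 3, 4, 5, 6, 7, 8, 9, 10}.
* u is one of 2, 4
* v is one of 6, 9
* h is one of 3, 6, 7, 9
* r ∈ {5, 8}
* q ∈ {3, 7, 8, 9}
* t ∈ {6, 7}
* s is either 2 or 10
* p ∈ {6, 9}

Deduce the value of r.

p and v between them cover only {6, 9} — a naked pair. Remove those values from h, q, t.
t's domain is down to {7}, so t = 7. Eliminate 7 elsewhere: h, q.
h has just one choice, so h = 3. Strike 3 from q.
That leaves q = 8. Eliminate 8 elsewhere: r.
So r = 5.

5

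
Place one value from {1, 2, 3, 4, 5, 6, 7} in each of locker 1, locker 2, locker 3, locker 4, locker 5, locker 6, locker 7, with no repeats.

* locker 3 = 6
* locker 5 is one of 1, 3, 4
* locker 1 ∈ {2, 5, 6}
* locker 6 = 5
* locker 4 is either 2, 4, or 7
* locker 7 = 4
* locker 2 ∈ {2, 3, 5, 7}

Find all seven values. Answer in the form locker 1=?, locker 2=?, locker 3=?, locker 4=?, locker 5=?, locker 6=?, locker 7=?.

locker 3 must be 6 (only option left). So locker 1 can't be 6.
That leaves locker 6 = 5. Eliminate 5 elsewhere: locker 1, locker 2.
locker 7 has just one choice, so locker 7 = 4. Eliminate 4 elsewhere: locker 4, locker 5.
locker 1 has just one choice, so locker 1 = 2. Eliminate 2 elsewhere: locker 2, locker 4.
locker 4 must be 7 (only option left). Remove 7 from locker 2.
locker 2 must be 3 (only option left). Strike 3 from locker 5.
locker 5 must be 1 (only option left).

locker 1=2, locker 2=3, locker 3=6, locker 4=7, locker 5=1, locker 6=5, locker 7=4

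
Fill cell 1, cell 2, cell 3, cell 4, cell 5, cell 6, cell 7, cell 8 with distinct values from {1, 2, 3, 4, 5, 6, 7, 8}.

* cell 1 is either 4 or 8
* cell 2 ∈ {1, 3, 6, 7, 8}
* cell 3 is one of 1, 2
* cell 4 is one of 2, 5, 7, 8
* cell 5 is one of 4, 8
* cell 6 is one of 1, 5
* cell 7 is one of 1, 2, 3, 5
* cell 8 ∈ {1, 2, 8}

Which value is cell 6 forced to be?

The 8 variables together cover exactly {1, 2, 3, 4, 5, 6, 7, 8} — 8 values for 8 variables — and 6 appears only in cell 2's list, so cell 2 = 6.
Among the 7 still-open variables, 3 fits only cell 7 (and all 7 values in {1, 2, 3, 4, 5, 7, 8} must be used), so cell 7 = 3.
The 6 still-open variables draw from only 6 values {1, 2, 4, 5, 7, 8}, so each is used; only cell 4 can be 7, hence cell 4 = 7.
The 5 still-open variables together cover exactly {1, 2, 4, 5, 8} — 5 values for 5 variables — and 5 appears only in cell 6's list, so cell 6 = 5.

5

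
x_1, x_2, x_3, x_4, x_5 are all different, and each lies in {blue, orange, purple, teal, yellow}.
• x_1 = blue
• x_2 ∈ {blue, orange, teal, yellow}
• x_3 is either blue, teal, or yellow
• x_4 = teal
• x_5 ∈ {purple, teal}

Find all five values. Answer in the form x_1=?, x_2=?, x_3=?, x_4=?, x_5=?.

x_1=blue, x_2=orange, x_3=yellow, x_4=teal, x_5=purple

x_1 has just one choice, so x_1 = blue. Eliminate blue elsewhere: x_2, x_3.
x_4 has just one choice, so x_4 = teal. Eliminate teal elsewhere: x_2, x_3, x_5.
That leaves x_5 = purple.
That leaves x_3 = yellow. Eliminate yellow elsewhere: x_2.
x_2 must be orange (only option left).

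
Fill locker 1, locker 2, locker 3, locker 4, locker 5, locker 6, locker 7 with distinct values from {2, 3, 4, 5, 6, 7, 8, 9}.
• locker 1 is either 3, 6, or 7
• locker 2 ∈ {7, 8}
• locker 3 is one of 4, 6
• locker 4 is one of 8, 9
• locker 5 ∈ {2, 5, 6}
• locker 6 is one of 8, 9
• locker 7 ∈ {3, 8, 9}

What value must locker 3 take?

4

locker 4 and locker 6 between them cover only {8, 9} — a naked pair. Remove those values from locker 2, locker 7.
locker 2 must be 7 (only option left). Remove 7 from locker 1.
That leaves locker 7 = 3. So locker 1 can't be 3.
locker 1's domain is down to {6}, so locker 1 = 6. So locker 3, locker 5 can't be 6.
So locker 3 = 4.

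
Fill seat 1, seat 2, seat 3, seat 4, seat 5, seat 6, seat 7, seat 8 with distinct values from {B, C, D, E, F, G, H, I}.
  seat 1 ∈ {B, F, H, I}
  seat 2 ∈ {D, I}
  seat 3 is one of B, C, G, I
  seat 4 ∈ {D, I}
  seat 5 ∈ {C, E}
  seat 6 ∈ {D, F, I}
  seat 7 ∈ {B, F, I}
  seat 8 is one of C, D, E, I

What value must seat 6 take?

Among the 8 variables, G fits only seat 3 (and all 8 values in {B, C, D, E, F, G, H, I} must be used), so seat 3 = G.
Among the 7 still-open variables, H fits only seat 1 (and all 7 values in {B, C, D, E, F, H, I} must be used), so seat 1 = H.
Among the 6 still-open variables, B fits only seat 7 (and all 6 values in {B, C, D, E, F, I} must be used), so seat 7 = B.
The 5 still-open variables together cover exactly {C, D, E, F, I} — 5 values for 5 variables — and F appears only in seat 6's list, so seat 6 = F.

F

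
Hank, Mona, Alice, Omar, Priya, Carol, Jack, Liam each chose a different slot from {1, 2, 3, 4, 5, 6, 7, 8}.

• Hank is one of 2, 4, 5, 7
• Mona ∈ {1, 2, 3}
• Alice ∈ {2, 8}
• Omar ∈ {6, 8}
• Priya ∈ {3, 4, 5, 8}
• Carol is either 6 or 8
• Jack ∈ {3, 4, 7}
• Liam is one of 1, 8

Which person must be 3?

The 2 variables Omar and Carol are confined to {6, 8}, which locks those values in; drop them from Alice, Priya, Liam.
Alice must be 2 (only option left). Eliminate 2 elsewhere: Hank, Mona.
Liam must be 1 (only option left). Remove 1 from Mona.
So 3 goes to Mona.

Mona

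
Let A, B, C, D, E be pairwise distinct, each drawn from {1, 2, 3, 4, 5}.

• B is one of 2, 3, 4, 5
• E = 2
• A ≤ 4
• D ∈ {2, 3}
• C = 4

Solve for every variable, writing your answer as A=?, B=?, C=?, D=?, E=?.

A=1, B=5, C=4, D=3, E=2

C's domain is down to {4}, so C = 4. So A, B can't be 4.
E must be 2 (only option left). Eliminate 2 elsewhere: A, B, D.
D has just one choice, so D = 3. Remove 3 from A, B.
That leaves A = 1.
That leaves B = 5.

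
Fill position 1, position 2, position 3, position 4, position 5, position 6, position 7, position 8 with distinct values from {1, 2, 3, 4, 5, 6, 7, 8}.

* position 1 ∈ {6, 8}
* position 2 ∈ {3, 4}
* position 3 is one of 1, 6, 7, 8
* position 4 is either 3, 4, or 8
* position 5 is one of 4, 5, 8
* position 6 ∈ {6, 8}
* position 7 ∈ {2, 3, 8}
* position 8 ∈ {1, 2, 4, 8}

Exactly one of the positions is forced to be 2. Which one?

The 8 variables draw from only 8 values {1, 2, 3, 4, 5, 6, 7, 8}, so each is used; only position 5 can be 5, hence position 5 = 5.
The 7 still-open variables together cover exactly {1, 2, 3, 4, 6, 7, 8} — 7 values for 7 variables — and 7 appears only in position 3's list, so position 3 = 7.
The 6 still-open variables together cover exactly {1, 2, 3, 4, 6, 8} — 6 values for 6 variables — and 1 appears only in position 8's list, so position 8 = 1.
Among the 5 still-open variables, 2 fits only position 7 (and all 5 values in {2, 3, 4, 6, 8} must be used), so position 7 = 2.

position 7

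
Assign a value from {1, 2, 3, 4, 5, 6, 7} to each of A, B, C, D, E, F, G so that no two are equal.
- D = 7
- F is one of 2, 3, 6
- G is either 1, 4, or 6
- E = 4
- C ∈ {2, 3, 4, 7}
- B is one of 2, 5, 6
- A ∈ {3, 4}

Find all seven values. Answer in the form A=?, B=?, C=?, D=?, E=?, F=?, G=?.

A=3, B=5, C=2, D=7, E=4, F=6, G=1

D must be 7 (only option left). So C can't be 7.
E must be 4 (only option left). Eliminate 4 elsewhere: A, C, G.
A must be 3 (only option left). Strike 3 from C, F.
C has just one choice, so C = 2. Strike 2 from B, F.
F must be 6 (only option left). Remove 6 from B, G.
G must be 1 (only option left).
B must be 5 (only option left).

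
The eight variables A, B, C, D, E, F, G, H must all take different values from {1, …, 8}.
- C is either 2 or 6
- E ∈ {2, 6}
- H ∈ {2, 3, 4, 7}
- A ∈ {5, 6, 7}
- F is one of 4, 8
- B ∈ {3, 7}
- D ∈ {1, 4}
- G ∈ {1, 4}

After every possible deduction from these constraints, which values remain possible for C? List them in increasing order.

The 8 variables together cover exactly {1, 2, 3, 4, 5, 6, 7, 8} — 8 values for 8 variables — and 5 appears only in A's list, so A = 5.
The 7 still-open variables draw from only 7 values {1, 2, 3, 4, 6, 7, 8}, so each is used; only F can be 8, hence F = 8.
C and E share exactly the 2 values {2, 6}; by pigeonhole those values go to them, so strike 2, 6 from H.
D and G share exactly the 2 values {1, 4}; by pigeonhole those values go to them, so strike 1, 4 from H.
No further eliminations apply; C can still be any of 2, 6.

2, 6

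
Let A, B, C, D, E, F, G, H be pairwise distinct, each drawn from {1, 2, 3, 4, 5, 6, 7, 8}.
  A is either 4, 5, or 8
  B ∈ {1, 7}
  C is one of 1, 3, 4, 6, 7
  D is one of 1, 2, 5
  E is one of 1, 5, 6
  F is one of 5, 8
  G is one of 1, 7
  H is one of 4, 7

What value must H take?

The 8 variables together cover exactly {1, 2, 3, 4, 5, 6, 7, 8} — 8 values for 8 variables — and 2 appears only in D's list, so D = 2.
The 7 still-open variables draw from only 7 values {1, 3, 4, 5, 6, 7, 8}, so each is used; only C can be 3, hence C = 3.
The 6 still-open variables draw from only 6 values {1, 4, 5, 6, 7, 8}, so each is used; only E can be 6, hence E = 6.
B and G between them cover only {1, 7} — a naked pair. Remove those values from H.
So H = 4.

4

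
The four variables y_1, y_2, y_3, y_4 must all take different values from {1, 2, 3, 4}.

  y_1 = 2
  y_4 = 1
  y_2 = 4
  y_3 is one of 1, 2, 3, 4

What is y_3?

3

y_1 has just one choice, so y_1 = 2. Strike 2 from y_3.
y_2 must be 4 (only option left). Remove 4 from y_3.
y_4 must be 1 (only option left). Remove 1 from y_3.
So y_3 = 3.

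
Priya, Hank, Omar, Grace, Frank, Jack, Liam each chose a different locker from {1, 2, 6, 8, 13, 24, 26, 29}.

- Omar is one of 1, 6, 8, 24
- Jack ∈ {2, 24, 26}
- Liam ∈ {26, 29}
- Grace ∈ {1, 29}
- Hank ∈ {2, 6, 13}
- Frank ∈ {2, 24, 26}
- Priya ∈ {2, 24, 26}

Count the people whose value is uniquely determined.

2

Priya, Frank, Jack between them cover only {2, 24, 26} — a naked triple. Remove those values from Hank, Omar, Liam.
Liam has just one choice, so Liam = 29. Remove 29 from Grace.
Grace has just one choice, so Grace = 1. Strike 1 from Omar.
Determined: Grace=1, Liam=29. The other people each still have more than one consistent value. That makes 2.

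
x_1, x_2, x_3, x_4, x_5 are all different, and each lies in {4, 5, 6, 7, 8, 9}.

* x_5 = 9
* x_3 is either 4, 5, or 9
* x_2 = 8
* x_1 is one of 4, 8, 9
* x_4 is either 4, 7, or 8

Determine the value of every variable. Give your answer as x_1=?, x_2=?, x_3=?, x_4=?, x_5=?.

x_2 must be 8 (only option left). Strike 8 from x_1, x_4.
x_5 has just one choice, so x_5 = 9. Eliminate 9 elsewhere: x_1, x_3.
x_1's domain is down to {4}, so x_1 = 4. So x_3, x_4 can't be 4.
That leaves x_3 = 5.
That leaves x_4 = 7.

x_1=4, x_2=8, x_3=5, x_4=7, x_5=9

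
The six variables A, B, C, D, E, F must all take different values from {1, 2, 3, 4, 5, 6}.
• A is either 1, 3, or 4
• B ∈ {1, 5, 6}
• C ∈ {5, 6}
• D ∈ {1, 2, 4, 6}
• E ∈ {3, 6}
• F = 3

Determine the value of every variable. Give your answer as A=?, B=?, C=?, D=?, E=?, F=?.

A=4, B=1, C=5, D=2, E=6, F=3

F's domain is down to {3}, so F = 3. Remove 3 from A, E.
E has just one choice, so E = 6. Strike 6 from B, C, D.
That leaves C = 5. Eliminate 5 elsewhere: B.
That leaves B = 1. Remove 1 from A, D.
A must be 4 (only option left). Eliminate 4 elsewhere: D.
D must be 2 (only option left).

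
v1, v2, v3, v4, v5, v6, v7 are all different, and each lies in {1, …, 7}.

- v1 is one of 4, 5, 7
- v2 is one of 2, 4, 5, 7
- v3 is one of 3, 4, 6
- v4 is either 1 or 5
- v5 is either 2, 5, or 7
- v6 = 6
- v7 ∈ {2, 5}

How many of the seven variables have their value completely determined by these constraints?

v6's domain is down to {6}, so v6 = 6. Remove 6 from v3.
The 6 still-open variables draw from only 6 values {1, 2, 3, 4, 5, 7}, so each is used; only v4 can be 1, hence v4 = 1.
Among the 5 still-open variables, 3 fits only v3 (and all 5 values in {2, 3, 4, 5, 7} must be used), so v3 = 3.
Determined: v3=3, v4=1, v6=6. The other variables each still have more than one consistent value. That makes 3.

3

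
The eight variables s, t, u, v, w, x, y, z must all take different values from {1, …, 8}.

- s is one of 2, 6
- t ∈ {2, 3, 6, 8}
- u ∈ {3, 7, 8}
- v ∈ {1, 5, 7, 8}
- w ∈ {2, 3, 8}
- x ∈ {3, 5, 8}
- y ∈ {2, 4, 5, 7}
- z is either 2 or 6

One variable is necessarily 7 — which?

The 8 variables draw from only 8 values {1, 2, 3, 4, 5, 6, 7, 8}, so each is used; only v can be 1, hence v = 1.
Among the 7 still-open variables, 4 fits only y (and all 7 values in {2, 3, 4, 5, 6, 7, 8} must be used), so y = 4.
Among the 6 still-open variables, 5 fits only x (and all 6 values in {2, 3, 5, 6, 7, 8} must be used), so x = 5.
Among the 5 still-open variables, 7 fits only u (and all 5 values in {2, 3, 6, 7, 8} must be used), so u = 7.

u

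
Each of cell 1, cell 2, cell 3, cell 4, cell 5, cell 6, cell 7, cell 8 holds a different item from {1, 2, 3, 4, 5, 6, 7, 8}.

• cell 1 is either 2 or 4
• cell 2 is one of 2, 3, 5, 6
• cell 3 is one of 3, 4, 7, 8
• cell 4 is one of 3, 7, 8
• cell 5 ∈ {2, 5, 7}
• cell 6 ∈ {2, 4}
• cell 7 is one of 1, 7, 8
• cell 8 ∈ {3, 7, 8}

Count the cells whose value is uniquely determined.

Among the 8 variables, 1 fits only cell 7 (and all 8 values in {1, 2, 3, 4, 5, 6, 7, 8} must be used), so cell 7 = 1.
The 7 still-open variables draw from only 7 values {2, 3, 4, 5, 6, 7, 8}, so each is used; only cell 2 can be 6, hence cell 2 = 6.
The 6 still-open variables together cover exactly {2, 3, 4, 5, 7, 8} — 6 values for 6 variables — and 5 appears only in cell 5's list, so cell 5 = 5.
The 2 variables cell 1 and cell 6 are confined to {2, 4}, which locks those values in; drop them from cell 3.
Determined: cell 2=6, cell 5=5, cell 7=1. The other cells each still have more than one consistent value. That makes 3.

3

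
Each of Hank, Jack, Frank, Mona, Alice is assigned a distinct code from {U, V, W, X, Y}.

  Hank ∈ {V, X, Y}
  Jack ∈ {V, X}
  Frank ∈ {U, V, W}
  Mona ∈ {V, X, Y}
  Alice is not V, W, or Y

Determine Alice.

Among the 5 variables, W fits only Frank (and all 5 values in {U, V, W, X, Y} must be used), so Frank = W.
The 4 still-open variables together cover exactly {U, V, X, Y} — 4 values for 4 variables — and U appears only in Alice's list, so Alice = U.

U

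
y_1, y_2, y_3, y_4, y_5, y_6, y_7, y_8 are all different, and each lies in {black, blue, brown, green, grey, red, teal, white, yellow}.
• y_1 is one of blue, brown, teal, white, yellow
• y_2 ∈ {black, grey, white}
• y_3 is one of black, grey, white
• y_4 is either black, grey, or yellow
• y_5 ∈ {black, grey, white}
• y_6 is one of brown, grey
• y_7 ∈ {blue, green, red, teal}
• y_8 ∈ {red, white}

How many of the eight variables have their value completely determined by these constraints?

The 3 variables y_2, y_3, y_5 are confined to {black, grey, white}, which locks those values in; drop them from y_1, y_4, y_6, y_8.
y_4's domain is down to {yellow}, so y_4 = yellow. So y_1 can't be yellow.
y_6's domain is down to {brown}, so y_6 = brown. So y_1 can't be brown.
y_8 has just one choice, so y_8 = red. So y_7 can't be red.
Determined: y_4=yellow, y_6=brown, y_8=red. The other variables each still have more than one consistent value. That makes 3.

3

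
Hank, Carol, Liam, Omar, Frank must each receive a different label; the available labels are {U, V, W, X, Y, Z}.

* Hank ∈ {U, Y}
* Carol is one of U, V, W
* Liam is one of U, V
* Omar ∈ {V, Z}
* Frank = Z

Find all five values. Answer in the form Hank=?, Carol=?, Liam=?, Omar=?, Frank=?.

Hank=Y, Carol=W, Liam=U, Omar=V, Frank=Z

Frank must be Z (only option left). So Omar can't be Z.
Omar must be V (only option left). Eliminate V elsewhere: Carol, Liam.
Liam must be U (only option left). Remove U from Hank, Carol.
Hank's domain is down to {Y}, so Hank = Y.
Carol has just one choice, so Carol = W.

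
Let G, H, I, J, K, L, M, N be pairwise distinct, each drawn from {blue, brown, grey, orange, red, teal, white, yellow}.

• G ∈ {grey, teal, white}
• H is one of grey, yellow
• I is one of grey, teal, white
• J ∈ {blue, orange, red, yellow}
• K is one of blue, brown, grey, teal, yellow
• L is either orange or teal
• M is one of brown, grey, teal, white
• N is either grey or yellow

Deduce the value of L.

The 8 variables together cover exactly {blue, brown, grey, orange, red, teal, white, yellow} — 8 values for 8 variables — and red appears only in J's list, so J = red.
The 7 still-open variables together cover exactly {blue, brown, grey, orange, teal, white, yellow} — 7 values for 7 variables — and blue appears only in K's list, so K = blue.
The 6 still-open variables draw from only 6 values {brown, grey, orange, teal, white, yellow}, so each is used; only M can be brown, hence M = brown.
The 5 still-open variables draw from only 5 values {grey, orange, teal, white, yellow}, so each is used; only L can be orange, hence L = orange.

orange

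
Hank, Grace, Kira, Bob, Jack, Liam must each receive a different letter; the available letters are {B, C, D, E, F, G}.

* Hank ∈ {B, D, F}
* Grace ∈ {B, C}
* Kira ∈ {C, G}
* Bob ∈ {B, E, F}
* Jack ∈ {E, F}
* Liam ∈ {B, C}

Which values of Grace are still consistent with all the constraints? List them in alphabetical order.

The 6 variables together cover exactly {B, C, D, E, F, G} — 6 values for 6 variables — and D appears only in Hank's list, so Hank = D.
The 5 still-open variables draw from only 5 values {B, C, E, F, G}, so each is used; only Kira can be G, hence Kira = G.
Grace and Liam between them cover only {B, C} — a naked pair. Remove those values from Bob.
No further eliminations apply; Grace can still be any of B, C.

B, C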